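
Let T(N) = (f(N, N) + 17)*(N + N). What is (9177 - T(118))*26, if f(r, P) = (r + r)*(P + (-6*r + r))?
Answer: 683635602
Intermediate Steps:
f(r, P) = 2*r*(P - 5*r) (f(r, P) = (2*r)*(P - 5*r) = 2*r*(P - 5*r))
T(N) = 2*N*(17 - 8*N²) (T(N) = (2*N*(N - 5*N) + 17)*(N + N) = (2*N*(-4*N) + 17)*(2*N) = (-8*N² + 17)*(2*N) = (17 - 8*N²)*(2*N) = 2*N*(17 - 8*N²))
(9177 - T(118))*26 = (9177 - (-16*118³ + 34*118))*26 = (9177 - (-16*1643032 + 4012))*26 = (9177 - (-26288512 + 4012))*26 = (9177 - 1*(-26284500))*26 = (9177 + 26284500)*26 = 26293677*26 = 683635602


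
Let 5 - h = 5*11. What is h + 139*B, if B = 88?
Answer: 12182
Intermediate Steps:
h = -50 (h = 5 - 5*11 = 5 - 1*55 = 5 - 55 = -50)
h + 139*B = -50 + 139*88 = -50 + 12232 = 12182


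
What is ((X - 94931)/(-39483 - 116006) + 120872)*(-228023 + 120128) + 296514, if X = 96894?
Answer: -2027761057627929/155489 ≈ -1.3041e+10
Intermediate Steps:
((X - 94931)/(-39483 - 116006) + 120872)*(-228023 + 120128) + 296514 = ((96894 - 94931)/(-39483 - 116006) + 120872)*(-228023 + 120128) + 296514 = (1963/(-155489) + 120872)*(-107895) + 296514 = (1963*(-1/155489) + 120872)*(-107895) + 296514 = (-1963/155489 + 120872)*(-107895) + 296514 = (18794264445/155489)*(-107895) + 296514 = -2027807162293275/155489 + 296514 = -2027761057627929/155489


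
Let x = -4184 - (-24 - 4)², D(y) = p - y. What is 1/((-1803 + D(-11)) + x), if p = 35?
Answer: -1/6725 ≈ -0.00014870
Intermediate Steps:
D(y) = 35 - y
x = -4968 (x = -4184 - 1*(-28)² = -4184 - 1*784 = -4184 - 784 = -4968)
1/((-1803 + D(-11)) + x) = 1/((-1803 + (35 - 1*(-11))) - 4968) = 1/((-1803 + (35 + 11)) - 4968) = 1/((-1803 + 46) - 4968) = 1/(-1757 - 4968) = 1/(-6725) = -1/6725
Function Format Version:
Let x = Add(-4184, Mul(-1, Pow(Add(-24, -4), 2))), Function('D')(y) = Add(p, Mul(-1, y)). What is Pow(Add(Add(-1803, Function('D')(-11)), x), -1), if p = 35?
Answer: Rational(-1, 6725) ≈ -0.00014870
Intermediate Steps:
Function('D')(y) = Add(35, Mul(-1, y))
x = -4968 (x = Add(-4184, Mul(-1, Pow(-28, 2))) = Add(-4184, Mul(-1, 784)) = Add(-4184, -784) = -4968)
Pow(Add(Add(-1803, Function('D')(-11)), x), -1) = Pow(Add(Add(-1803, Add(35, Mul(-1, -11))), -4968), -1) = Pow(Add(Add(-1803, Add(35, 11)), -4968), -1) = Pow(Add(Add(-1803, 46), -4968), -1) = Pow(Add(-1757, -4968), -1) = Pow(-6725, -1) = Rational(-1, 6725)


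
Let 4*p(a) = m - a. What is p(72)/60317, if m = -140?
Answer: -53/60317 ≈ -0.00087869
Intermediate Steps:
p(a) = -35 - a/4 (p(a) = (-140 - a)/4 = -35 - a/4)
p(72)/60317 = (-35 - 1/4*72)/60317 = (-35 - 18)*(1/60317) = -53*1/60317 = -53/60317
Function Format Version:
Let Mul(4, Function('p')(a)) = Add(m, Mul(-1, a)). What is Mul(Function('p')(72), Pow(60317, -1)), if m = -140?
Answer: Rational(-53, 60317) ≈ -0.00087869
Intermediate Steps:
Function('p')(a) = Add(-35, Mul(Rational(-1, 4), a)) (Function('p')(a) = Mul(Rational(1, 4), Add(-140, Mul(-1, a))) = Add(-35, Mul(Rational(-1, 4), a)))
Mul(Function('p')(72), Pow(60317, -1)) = Mul(Add(-35, Mul(Rational(-1, 4), 72)), Pow(60317, -1)) = Mul(Add(-35, -18), Rational(1, 60317)) = Mul(-53, Rational(1, 60317)) = Rational(-53, 60317)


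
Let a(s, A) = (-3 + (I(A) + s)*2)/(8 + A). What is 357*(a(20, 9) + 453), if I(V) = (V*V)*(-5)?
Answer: 145488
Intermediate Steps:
I(V) = -5*V² (I(V) = V²*(-5) = -5*V²)
a(s, A) = (-3 - 10*A² + 2*s)/(8 + A) (a(s, A) = (-3 + (-5*A² + s)*2)/(8 + A) = (-3 + (s - 5*A²)*2)/(8 + A) = (-3 + (-10*A² + 2*s))/(8 + A) = (-3 - 10*A² + 2*s)/(8 + A))
357*(a(20, 9) + 453) = 357*((-3 - 10*9² + 2*20)/(8 + 9) + 453) = 357*((-3 - 10*81 + 40)/17 + 453) = 357*((-3 - 810 + 40)/17 + 453) = 357*((1/17)*(-773) + 453) = 357*(-773/17 + 453) = 357*(6928/17) = 145488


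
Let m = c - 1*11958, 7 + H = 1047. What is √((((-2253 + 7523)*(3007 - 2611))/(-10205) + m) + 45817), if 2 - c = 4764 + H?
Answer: √116024631073/2041 ≈ 166.89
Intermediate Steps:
H = 1040 (H = -7 + 1047 = 1040)
c = -5802 (c = 2 - (4764 + 1040) = 2 - 1*5804 = 2 - 5804 = -5802)
m = -17760 (m = -5802 - 1*11958 = -5802 - 11958 = -17760)
√((((-2253 + 7523)*(3007 - 2611))/(-10205) + m) + 45817) = √((((-2253 + 7523)*(3007 - 2611))/(-10205) - 17760) + 45817) = √(((5270*396)*(-1/10205) - 17760) + 45817) = √((2086920*(-1/10205) - 17760) + 45817) = √((-417384/2041 - 17760) + 45817) = √(-36665544/2041 + 45817) = √(56846953/2041) = √116024631073/2041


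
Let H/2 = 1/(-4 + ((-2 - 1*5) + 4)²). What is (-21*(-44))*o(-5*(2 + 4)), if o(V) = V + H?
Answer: -136752/5 ≈ -27350.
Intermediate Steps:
H = ⅖ (H = 2/(-4 + ((-2 - 1*5) + 4)²) = 2/(-4 + ((-2 - 5) + 4)²) = 2/(-4 + (-7 + 4)²) = 2/(-4 + (-3)²) = 2/(-4 + 9) = 2/5 = 2*(⅕) = ⅖ ≈ 0.40000)
o(V) = ⅖ + V (o(V) = V + ⅖ = ⅖ + V)
(-21*(-44))*o(-5*(2 + 4)) = (-21*(-44))*(⅖ - 5*(2 + 4)) = 924*(⅖ - 5*6) = 924*(⅖ - 30) = 924*(-148/5) = -136752/5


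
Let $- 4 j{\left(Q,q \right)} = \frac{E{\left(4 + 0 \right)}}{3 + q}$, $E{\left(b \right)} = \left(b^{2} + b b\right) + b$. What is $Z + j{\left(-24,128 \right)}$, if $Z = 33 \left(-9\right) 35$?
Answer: $- \frac{1361754}{131} \approx -10395.0$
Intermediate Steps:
$Z = -10395$ ($Z = \left(-297\right) 35 = -10395$)
$E{\left(b \right)} = b + 2 b^{2}$ ($E{\left(b \right)} = \left(b^{2} + b^{2}\right) + b = 2 b^{2} + b = b + 2 b^{2}$)
$j{\left(Q,q \right)} = - \frac{9}{3 + q}$ ($j{\left(Q,q \right)} = - \frac{\frac{1}{3 + q} \left(4 + 0\right) \left(1 + 2 \left(4 + 0\right)\right)}{4} = - \frac{\frac{1}{3 + q} 4 \left(1 + 2 \cdot 4\right)}{4} = - \frac{\frac{1}{3 + q} 4 \left(1 + 8\right)}{4} = - \frac{\frac{1}{3 + q} 4 \cdot 9}{4} = - \frac{\frac{1}{3 + q} 36}{4} = - \frac{36 \frac{1}{3 + q}}{4} = - \frac{9}{3 + q}$)
$Z + j{\left(-24,128 \right)} = -10395 - \frac{9}{3 + 128} = -10395 - \frac{9}{131} = - \frac{1361754}{131}$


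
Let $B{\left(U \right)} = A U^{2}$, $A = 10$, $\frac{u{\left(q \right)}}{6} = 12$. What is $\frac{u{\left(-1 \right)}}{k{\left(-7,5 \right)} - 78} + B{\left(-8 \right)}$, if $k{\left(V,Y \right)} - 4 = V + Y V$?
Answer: $\frac{18542}{29} \approx 639.38$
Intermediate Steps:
$u{\left(q \right)} = 72$ ($u{\left(q \right)} = 6 \cdot 12 = 72$)
$k{\left(V,Y \right)} = 4 + V + V Y$ ($k{\left(V,Y \right)} = 4 + \left(V + Y V\right) = 4 + \left(V + V Y\right) = 4 + V + V Y$)
$B{\left(U \right)} = 10 U^{2}$
$\frac{u{\left(-1 \right)}}{k{\left(-7,5 \right)} - 78} + B{\left(-8 \right)} = \frac{1}{\left(4 - 7 - 35\right) - 78} \cdot 72 + 10 \left(-8\right)^{2} = \frac{1}{\left(4 - 7 - 35\right) - 78} \cdot 72 + 10 \cdot 64 = \frac{1}{-38 - 78} \cdot 72 + 640 = \frac{1}{-116} \cdot 72 + 640 = \left(- \frac{1}{116}\right) 72 + 640 = - \frac{18}{29} + 640 = \frac{18542}{29}$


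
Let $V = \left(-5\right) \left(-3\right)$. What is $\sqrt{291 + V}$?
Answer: $3 \sqrt{34} \approx 17.493$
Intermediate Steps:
$V = 15$
$\sqrt{291 + V} = \sqrt{291 + 15} = \sqrt{306} = 3 \sqrt{34}$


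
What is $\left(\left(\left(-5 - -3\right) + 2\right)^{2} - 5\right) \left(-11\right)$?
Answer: $55$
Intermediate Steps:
$\left(\left(\left(-5 - -3\right) + 2\right)^{2} - 5\right) \left(-11\right) = \left(\left(\left(-5 + 3\right) + 2\right)^{2} - 5\right) \left(-11\right) = \left(\left(-2 + 2\right)^{2} - 5\right) \left(-11\right) = \left(0^{2} - 5\right) \left(-11\right) = \left(0 - 5\right) \left(-11\right) = \left(-5\right) \left(-11\right) = 55$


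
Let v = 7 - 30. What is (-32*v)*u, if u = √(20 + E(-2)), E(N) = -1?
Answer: 736*√19 ≈ 3208.1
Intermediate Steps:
u = √19 (u = √(20 - 1) = √19 ≈ 4.3589)
v = -23
(-32*v)*u = (-32*(-23))*√19 = 736*√19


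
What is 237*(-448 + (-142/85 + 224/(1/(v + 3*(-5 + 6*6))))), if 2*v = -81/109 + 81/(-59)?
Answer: 2609878715286/546635 ≈ 4.7744e+6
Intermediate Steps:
v = -6804/6431 (v = (-81/109 + 81/(-59))/2 = (-81*1/109 + 81*(-1/59))/2 = (-81/109 - 81/59)/2 = (1/2)*(-13608/6431) = -6804/6431 ≈ -1.0580)
237*(-448 + (-142/85 + 224/(1/(v + 3*(-5 + 6*6))))) = 237*(-448 + (-142/85 + 224/(1/(-6804/6431 + 3*(-5 + 6*6))))) = 237*(-448 + (-142*1/85 + 224/(1/(-6804/6431 + 3*(-5 + 36))))) = 237*(-448 + (-142/85 + 224/(1/(-6804/6431 + 3*31)))) = 237*(-448 + (-142/85 + 224/(1/(-6804/6431 + 93)))) = 237*(-448 + (-142/85 + 224/(1/(591279/6431)))) = 237*(-448 + (-142/85 + 224/(6431/591279))) = 237*(-448 + (-142/85 + 224*(591279/6431))) = 237*(-448 + (-142/85 + 132446496/6431)) = 237*(-448 + 11257038958/546635) = 237*(11012146478/546635) = 2609878715286/546635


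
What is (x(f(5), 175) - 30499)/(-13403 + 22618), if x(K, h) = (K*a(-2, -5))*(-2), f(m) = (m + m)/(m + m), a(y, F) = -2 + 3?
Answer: -30501/9215 ≈ -3.3099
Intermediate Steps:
a(y, F) = 1
f(m) = 1 (f(m) = (2*m)/((2*m)) = (2*m)*(1/(2*m)) = 1)
x(K, h) = -2*K (x(K, h) = (K*1)*(-2) = K*(-2) = -2*K)
(x(f(5), 175) - 30499)/(-13403 + 22618) = (-2*1 - 30499)/(-13403 + 22618) = (-2 - 30499)/9215 = -30501*1/9215 = -30501/9215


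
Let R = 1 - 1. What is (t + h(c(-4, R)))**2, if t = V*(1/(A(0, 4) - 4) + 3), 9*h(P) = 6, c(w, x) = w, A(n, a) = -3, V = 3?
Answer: 37636/441 ≈ 85.342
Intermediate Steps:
R = 0
h(P) = 2/3 (h(P) = (1/9)*6 = 2/3)
t = 60/7 (t = 3*(1/(-3 - 4) + 3) = 3*(1/(-7) + 3) = 3*(-1/7 + 3) = 3*(20/7) = 60/7 ≈ 8.5714)
(t + h(c(-4, R)))**2 = (60/7 + 2/3)**2 = (194/21)**2 = 37636/441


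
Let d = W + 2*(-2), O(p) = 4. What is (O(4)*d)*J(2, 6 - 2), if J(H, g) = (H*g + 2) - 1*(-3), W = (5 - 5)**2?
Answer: -208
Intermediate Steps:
W = 0 (W = 0**2 = 0)
J(H, g) = 5 + H*g (J(H, g) = (2 + H*g) + 3 = 5 + H*g)
d = -4 (d = 0 + 2*(-2) = 0 - 4 = -4)
(O(4)*d)*J(2, 6 - 2) = (4*(-4))*(5 + 2*(6 - 2)) = -16*(5 + 2*4) = -16*(5 + 8) = -16*13 = -208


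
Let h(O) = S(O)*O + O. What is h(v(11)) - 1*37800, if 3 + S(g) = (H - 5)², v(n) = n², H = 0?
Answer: -35017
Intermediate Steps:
S(g) = 22 (S(g) = -3 + (0 - 5)² = -3 + (-5)² = -3 + 25 = 22)
h(O) = 23*O (h(O) = 22*O + O = 23*O)
h(v(11)) - 1*37800 = 23*11² - 1*37800 = 23*121 - 37800 = 2783 - 37800 = -35017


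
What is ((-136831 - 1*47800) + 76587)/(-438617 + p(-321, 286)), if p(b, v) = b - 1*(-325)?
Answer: 108044/438613 ≈ 0.24633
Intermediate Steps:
p(b, v) = 325 + b (p(b, v) = b + 325 = 325 + b)
((-136831 - 1*47800) + 76587)/(-438617 + p(-321, 286)) = ((-136831 - 1*47800) + 76587)/(-438617 + (325 - 321)) = ((-136831 - 47800) + 76587)/(-438617 + 4) = (-184631 + 76587)/(-438613) = -108044*(-1/438613) = 108044/438613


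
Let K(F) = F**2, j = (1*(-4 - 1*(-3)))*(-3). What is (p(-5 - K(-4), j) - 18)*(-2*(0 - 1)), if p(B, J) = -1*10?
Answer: -56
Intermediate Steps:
j = 3 (j = (1*(-4 + 3))*(-3) = (1*(-1))*(-3) = -1*(-3) = 3)
p(B, J) = -10
(p(-5 - K(-4), j) - 18)*(-2*(0 - 1)) = (-10 - 18)*(-2*(0 - 1)) = -(-56)*(-1) = -28*2 = -56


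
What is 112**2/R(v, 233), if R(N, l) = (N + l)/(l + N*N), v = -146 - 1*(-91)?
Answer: 20434176/89 ≈ 2.2960e+5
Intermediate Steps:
v = -55 (v = -146 + 91 = -55)
R(N, l) = (N + l)/(l + N**2)
112**2/R(v, 233) = 112**2/(((-55 + 233)/(233 + (-55)**2))) = 12544/((178/(233 + 3025))) = 12544/((178/3258)) = 12544/(((1/3258)*178)) = 12544/(89/1629) = 12544*(1629/89) = 20434176/89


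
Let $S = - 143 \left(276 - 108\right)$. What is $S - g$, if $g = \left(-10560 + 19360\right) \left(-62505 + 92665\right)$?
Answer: $-265432024$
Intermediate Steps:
$S = -24024$ ($S = - 143 \left(276 + \left(-171 + 63\right)\right) = - 143 \left(276 - 108\right) = \left(-143\right) 168 = -24024$)
$g = 265408000$ ($g = 8800 \cdot 30160 = 265408000$)
$S - g = -24024 - 265408000 = -265432024$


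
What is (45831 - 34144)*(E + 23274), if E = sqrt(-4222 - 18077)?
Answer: 272003238 + 11687*I*sqrt(22299) ≈ 2.72e+8 + 1.7452e+6*I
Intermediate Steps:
E = I*sqrt(22299) (E = sqrt(-22299) = I*sqrt(22299) ≈ 149.33*I)
(45831 - 34144)*(E + 23274) = (45831 - 34144)*(I*sqrt(22299) + 23274) = 11687*(23274 + I*sqrt(22299)) = 272003238 + 11687*I*sqrt(22299)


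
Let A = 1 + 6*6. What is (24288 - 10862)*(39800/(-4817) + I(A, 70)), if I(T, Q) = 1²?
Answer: -469681758/4817 ≈ -97505.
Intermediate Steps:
A = 37 (A = 1 + 36 = 37)
I(T, Q) = 1
(24288 - 10862)*(39800/(-4817) + I(A, 70)) = (24288 - 10862)*(39800/(-4817) + 1) = 13426*(39800*(-1/4817) + 1) = 13426*(-39800/4817 + 1) = 13426*(-34983/4817) = -469681758/4817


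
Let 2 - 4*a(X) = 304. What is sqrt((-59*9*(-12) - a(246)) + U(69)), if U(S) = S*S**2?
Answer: sqrt(1339826)/2 ≈ 578.75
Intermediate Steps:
a(X) = -151/2 (a(X) = 1/2 - 1/4*304 = 1/2 - 76 = -151/2)
U(S) = S**3
sqrt((-59*9*(-12) - a(246)) + U(69)) = sqrt((-59*9*(-12) - 1*(-151/2)) + 69**3) = sqrt((-531*(-12) + 151/2) + 328509) = sqrt((6372 + 151/2) + 328509) = sqrt(12895/2 + 328509) = sqrt(669913/2) = sqrt(1339826)/2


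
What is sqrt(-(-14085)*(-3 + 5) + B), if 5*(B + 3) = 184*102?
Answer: sqrt(798015)/5 ≈ 178.66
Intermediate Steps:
B = 18753/5 (B = -3 + (184*102)/5 = -3 + (1/5)*18768 = -3 + 18768/5 = 18753/5 ≈ 3750.6)
sqrt(-(-14085)*(-3 + 5) + B) = sqrt(-(-14085)*(-3 + 5) + 18753/5) = sqrt(-(-14085)*2 + 18753/5) = sqrt(-4695*(-6) + 18753/5) = sqrt(28170 + 18753/5) = sqrt(159603/5) = sqrt(798015)/5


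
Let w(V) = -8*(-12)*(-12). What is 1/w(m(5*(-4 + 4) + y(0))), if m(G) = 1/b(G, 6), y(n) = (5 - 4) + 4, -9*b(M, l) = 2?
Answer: -1/1152 ≈ -0.00086806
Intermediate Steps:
b(M, l) = -2/9 (b(M, l) = -1/9*2 = -2/9)
y(n) = 5 (y(n) = 1 + 4 = 5)
m(G) = -9/2 (m(G) = 1/(-2/9) = -9/2)
w(V) = -1152 (w(V) = 96*(-12) = -1152)
1/w(m(5*(-4 + 4) + y(0))) = 1/(-1152) = -1/1152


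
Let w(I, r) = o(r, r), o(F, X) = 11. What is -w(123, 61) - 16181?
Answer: -16192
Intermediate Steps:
w(I, r) = 11
-w(123, 61) - 16181 = -1*11 - 16181 = -11 - 16181 = -16192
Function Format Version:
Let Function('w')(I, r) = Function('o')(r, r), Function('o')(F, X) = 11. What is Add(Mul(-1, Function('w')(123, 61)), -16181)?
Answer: -16192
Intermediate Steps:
Function('w')(I, r) = 11
Add(Mul(-1, Function('w')(123, 61)), -16181) = Add(Mul(-1, 11), -16181) = Add(-11, -16181) = -16192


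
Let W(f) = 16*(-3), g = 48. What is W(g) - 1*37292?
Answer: -37340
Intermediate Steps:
W(f) = -48
W(g) - 1*37292 = -48 - 1*37292 = -48 - 37292 = -37340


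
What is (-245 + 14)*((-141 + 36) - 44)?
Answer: 34419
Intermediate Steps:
(-245 + 14)*((-141 + 36) - 44) = -231*(-105 - 44) = -231*(-149) = 34419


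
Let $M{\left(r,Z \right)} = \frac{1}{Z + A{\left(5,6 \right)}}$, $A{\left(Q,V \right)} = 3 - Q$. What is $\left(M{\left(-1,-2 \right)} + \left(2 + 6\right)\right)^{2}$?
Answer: $\frac{961}{16} \approx 60.063$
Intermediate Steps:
$M{\left(r,Z \right)} = \frac{1}{-2 + Z}$ ($M{\left(r,Z \right)} = \frac{1}{Z + \left(3 - 5\right)} = \frac{1}{Z - 2} = \frac{1}{-2 + Z}$)
$\left(M{\left(-1,-2 \right)} + \left(2 + 6\right)\right)^{2} = \left(\frac{1}{-2 - 2} + \left(2 + 6\right)\right)^{2} = \left(\frac{1}{-4} + 8\right)^{2} = \left(- \frac{1}{4} + 8\right)^{2} = \left(\frac{31}{4}\right)^{2} = \frac{961}{16}$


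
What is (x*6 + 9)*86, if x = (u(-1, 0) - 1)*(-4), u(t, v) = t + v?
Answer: 4902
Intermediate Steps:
x = 8 (x = ((-1 + 0) - 1)*(-4) = (-1 - 1)*(-4) = -2*(-4) = 8)
(x*6 + 9)*86 = (8*6 + 9)*86 = (48 + 9)*86 = 57*86 = 4902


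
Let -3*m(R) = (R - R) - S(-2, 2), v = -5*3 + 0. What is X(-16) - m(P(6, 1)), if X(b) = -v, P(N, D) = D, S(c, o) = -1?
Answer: 46/3 ≈ 15.333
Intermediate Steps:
v = -15 (v = -15 + 0 = -15)
X(b) = 15 (X(b) = -1*(-15) = 15)
m(R) = -⅓ (m(R) = -((R - R) - 1*(-1))/3 = -(0 + 1)/3 = -⅓*1 = -⅓)
X(-16) - m(P(6, 1)) = 15 - 1*(-⅓) = 15 + ⅓ = 46/3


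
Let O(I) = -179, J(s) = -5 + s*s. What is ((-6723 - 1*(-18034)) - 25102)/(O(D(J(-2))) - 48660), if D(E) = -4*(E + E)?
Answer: 13791/48839 ≈ 0.28238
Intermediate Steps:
J(s) = -5 + s²
D(E) = -8*E
((-6723 - 1*(-18034)) - 25102)/(O(D(J(-2))) - 48660) = ((-6723 - 1*(-18034)) - 25102)/(-179 - 48660) = ((-6723 + 18034) - 25102)/(-48839) = (11311 - 25102)*(-1/48839) = -13791*(-1/48839) = 13791/48839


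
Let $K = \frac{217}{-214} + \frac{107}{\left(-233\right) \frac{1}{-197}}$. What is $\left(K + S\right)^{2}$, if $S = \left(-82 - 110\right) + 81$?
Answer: $\frac{1154199989569}{2486219044} \approx 464.24$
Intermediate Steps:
$S = -111$ ($S = -192 + 81 = -111$)
$K = \frac{4460345}{49862}$ ($K = 217 \left(- \frac{1}{214}\right) + \frac{107}{\left(-233\right) \left(- \frac{1}{197}\right)} = - \frac{217}{214} + \frac{107}{\frac{233}{197}} = - \frac{217}{214} + 107 \cdot \frac{197}{233} = - \frac{217}{214} + \frac{21079}{233} = \frac{4460345}{49862} \approx 89.454$)
$\left(K + S\right)^{2} = \left(\frac{4460345}{49862} - 111\right)^{2} = \left(- \frac{1074337}{49862}\right)^{2} = \frac{1154199989569}{2486219044}$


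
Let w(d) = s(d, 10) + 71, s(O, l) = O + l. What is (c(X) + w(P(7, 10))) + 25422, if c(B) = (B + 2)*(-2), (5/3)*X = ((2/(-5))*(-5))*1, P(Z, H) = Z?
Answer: 127518/5 ≈ 25504.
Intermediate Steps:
w(d) = 81 + d (w(d) = (d + 10) + 71 = (10 + d) + 71 = 81 + d)
X = 6/5 (X = 3*(((2/(-5))*(-5))*1)/5 = 3*(((2*(-⅕))*(-5))*1)/5 = 3*(-⅖*(-5)*1)/5 = 3*(2*1)/5 = (⅗)*2 = 6/5 ≈ 1.2000)
c(B) = -4 - 2*B (c(B) = (2 + B)*(-2) = -4 - 2*B)
(c(X) + w(P(7, 10))) + 25422 = ((-4 - 2*6/5) + (81 + 7)) + 25422 = ((-4 - 12/5) + 88) + 25422 = (-32/5 + 88) + 25422 = 408/5 + 25422 = 127518/5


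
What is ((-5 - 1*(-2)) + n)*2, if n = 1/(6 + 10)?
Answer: -47/8 ≈ -5.8750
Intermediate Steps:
n = 1/16 ≈ 0.062500
((-5 - 1*(-2)) + n)*2 = ((-5 - 1*(-2)) + 1/16)*2 = ((-5 + 2) + 1/16)*2 = (-3 + 1/16)*2 = -47/16*2 = -47/8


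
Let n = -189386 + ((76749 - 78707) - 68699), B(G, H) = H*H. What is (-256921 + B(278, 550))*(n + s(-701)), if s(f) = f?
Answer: -11884450776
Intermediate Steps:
B(G, H) = H²
n = -260043 (n = -189386 + (-1958 - 68699) = -189386 - 70657 = -260043)
(-256921 + B(278, 550))*(n + s(-701)) = (-256921 + 550²)*(-260043 - 701) = (-256921 + 302500)*(-260744) = 45579*(-260744) = -11884450776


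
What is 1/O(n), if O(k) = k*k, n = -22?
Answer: 1/484 ≈ 0.0020661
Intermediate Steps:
O(k) = k²
1/O(n) = 1/((-22)²) = 1/484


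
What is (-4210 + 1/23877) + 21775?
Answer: 419399506/23877 ≈ 17565.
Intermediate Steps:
(-4210 + 1/23877) + 21775 = -100522169/23877 + 21775 = 419399506/23877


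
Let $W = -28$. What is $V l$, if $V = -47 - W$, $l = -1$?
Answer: $19$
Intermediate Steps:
$V = -19$ ($V = -47 - -28 = -47 + 28 = -19$)
$V l = \left(-19\right) \left(-1\right) = 19$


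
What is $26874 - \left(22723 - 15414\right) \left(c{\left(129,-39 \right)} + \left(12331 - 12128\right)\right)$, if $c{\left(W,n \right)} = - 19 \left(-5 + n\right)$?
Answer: $-7567177$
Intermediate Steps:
$c{\left(W,n \right)} = 95 - 19 n$
$26874 - \left(22723 - 15414\right) \left(c{\left(129,-39 \right)} + \left(12331 - 12128\right)\right) = 26874 - \left(22723 - 15414\right) \left(\left(95 - -741\right) + \left(12331 - 12128\right)\right) = 26874 - 7309 \left(\left(95 + 741\right) + \left(12331 - 12128\right)\right) = 26874 - 7309 \left(836 + 203\right) = 26874 - 7309 \cdot 1039 = 26874 - 7594051 = -7567177$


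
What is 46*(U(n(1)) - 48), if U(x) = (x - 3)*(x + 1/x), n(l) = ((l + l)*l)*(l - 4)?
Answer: 345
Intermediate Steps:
n(l) = 2*l²*(-4 + l) (n(l) = ((2*l)*l)*(-4 + l) = (2*l²)*(-4 + l) = 2*l²*(-4 + l))
U(x) = (-3 + x)*(x + 1/x)
46*(U(n(1)) - 48) = 46*((1 + (2*1²*(-4 + 1))² - 6*1²*(-4 + 1) - 3*1/(2*(-4 + 1))) - 48) = 46*((1 + (2*1*(-3))² - 6*(-3) - 3/(2*1*(-3))) - 48) = 46*((1 + (-6)² - 3*(-6) - 3/(-6)) - 48) = 46*((1 + 36 + 18 - 3*(-⅙)) - 48) = 46*((1 + 36 + 18 + ½) - 48) = 46*(111/2 - 48) = 46*(15/2) = 345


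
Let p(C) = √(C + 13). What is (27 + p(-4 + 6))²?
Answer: (27 + √15)² ≈ 953.14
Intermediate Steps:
p(C) = √(13 + C)
(27 + p(-4 + 6))² = (27 + √(13 + (-4 + 6)))² = (27 + √(13 + 2))² = (27 + √15)²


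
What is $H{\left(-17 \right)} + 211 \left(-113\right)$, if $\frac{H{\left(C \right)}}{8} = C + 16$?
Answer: $-23851$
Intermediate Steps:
$H{\left(C \right)} = 128 + 8 C$ ($H{\left(C \right)} = 8 \left(C + 16\right) = 8 \left(16 + C\right) = 128 + 8 C$)
$H{\left(-17 \right)} + 211 \left(-113\right) = \left(128 + 8 \left(-17\right)\right) + 211 \left(-113\right) = \left(128 - 136\right) - 23843 = -8 - 23843 = -23851$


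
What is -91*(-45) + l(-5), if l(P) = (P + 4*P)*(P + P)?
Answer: 4345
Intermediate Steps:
l(P) = 10*P² (l(P) = (5*P)*(2*P) = 10*P²)
-91*(-45) + l(-5) = -91*(-45) + 10*(-5)² = 4095 + 10*25 = 4095 + 250 = 4345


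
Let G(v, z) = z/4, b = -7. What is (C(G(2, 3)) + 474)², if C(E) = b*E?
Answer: 3515625/16 ≈ 2.1973e+5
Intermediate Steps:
G(v, z) = z/4 (G(v, z) = z*(¼) = z/4)
C(E) = -7*E
(C(G(2, 3)) + 474)² = (-7*3/4 + 474)² = (-7*¾ + 474)² = (-21/4 + 474)² = (1875/4)² = 3515625/16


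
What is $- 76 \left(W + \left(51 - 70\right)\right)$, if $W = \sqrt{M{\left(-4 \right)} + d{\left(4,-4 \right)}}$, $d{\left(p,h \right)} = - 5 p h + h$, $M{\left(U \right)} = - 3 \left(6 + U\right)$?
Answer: $1444 - 76 \sqrt{70} \approx 808.14$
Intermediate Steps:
$M{\left(U \right)} = -18 - 3 U$
$d{\left(p,h \right)} = h - 5 h p$ ($d{\left(p,h \right)} = - 5 h p + h = h - 5 h p$)
$W = \sqrt{70}$ ($W = \sqrt{\left(-18 - -12\right) - 4 \left(1 - 20\right)} = \sqrt{\left(-18 + 12\right) - 4 \left(1 - 20\right)} = \sqrt{-6 - -76} = \sqrt{-6 + 76} = \sqrt{70} \approx 8.3666$)
$- 76 \left(W + \left(51 - 70\right)\right) = - 76 \left(\sqrt{70} + \left(51 - 70\right)\right) = - 76 \left(\sqrt{70} - 19\right) = - 76 \left(-19 + \sqrt{70}\right) = 1444 - 76 \sqrt{70}$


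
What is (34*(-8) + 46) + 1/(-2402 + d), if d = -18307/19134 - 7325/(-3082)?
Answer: -7998413444947/35391144700 ≈ -226.00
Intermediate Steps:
d = 20933594/14742747 (d = -18307*1/19134 - 7325*(-1/3082) = -18307/19134 + 7325/3082 = 20933594/14742747 ≈ 1.4199)
(34*(-8) + 46) + 1/(-2402 + d) = (34*(-8) + 46) + 1/(-2402 + 20933594/14742747) = (-272 + 46) + 1/(-35391144700/14742747) = -226 - 14742747/35391144700 = -7998413444947/35391144700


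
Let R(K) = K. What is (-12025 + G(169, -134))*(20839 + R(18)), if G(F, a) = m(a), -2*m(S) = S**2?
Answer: -438059571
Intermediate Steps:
m(S) = -S**2/2
G(F, a) = -a**2/2
(-12025 + G(169, -134))*(20839 + R(18)) = (-12025 - 1/2*(-134)**2)*(20839 + 18) = (-12025 - 1/2*17956)*20857 = (-12025 - 8978)*20857 = -21003*20857 = -438059571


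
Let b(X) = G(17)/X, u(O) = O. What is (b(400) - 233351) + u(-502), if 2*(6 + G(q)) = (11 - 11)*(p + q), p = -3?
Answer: -46770603/200 ≈ -2.3385e+5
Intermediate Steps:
G(q) = -6 (G(q) = -6 + ((11 - 11)*(-3 + q))/2 = -6 + (0*(-3 + q))/2 = -6 + (½)*0 = -6 + 0 = -6)
b(X) = -6/X
(b(400) - 233351) + u(-502) = (-6/400 - 233351) - 502 = (-6*1/400 - 233351) - 502 = (-3/200 - 233351) - 502 = -46670203/200 - 502 = -46770603/200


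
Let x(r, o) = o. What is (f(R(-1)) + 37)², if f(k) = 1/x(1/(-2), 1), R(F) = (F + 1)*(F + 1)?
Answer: 1444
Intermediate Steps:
R(F) = (1 + F)² (R(F) = (1 + F)*(1 + F) = (1 + F)²)
f(k) = 1 (f(k) = 1/1 = 1*1 = 1)
(f(R(-1)) + 37)² = (1 + 37)² = 38² = 1444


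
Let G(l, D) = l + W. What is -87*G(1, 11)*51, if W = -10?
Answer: 39933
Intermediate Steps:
G(l, D) = -10 + l (G(l, D) = l - 10 = -10 + l)
-87*G(1, 11)*51 = -87*(-10 + 1)*51 = -87*(-9)*51 = 783*51 = 39933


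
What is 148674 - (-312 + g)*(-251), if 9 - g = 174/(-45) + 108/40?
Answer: 437483/6 ≈ 72914.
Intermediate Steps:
g = 61/6 (g = 9 - (174/(-45) + 108/40) = 9 - (174*(-1/45) + 108*(1/40)) = 9 - (-58/15 + 27/10) = 9 - 1*(-7/6) = 9 + 7/6 = 61/6 ≈ 10.167)
148674 - (-312 + g)*(-251) = 148674 - (-312 + 61/6)*(-251) = 148674 - (-1811)*(-251)/6 = 148674 - 1*454561/6 = 148674 - 454561/6 = 437483/6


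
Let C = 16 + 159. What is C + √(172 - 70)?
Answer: 175 + √102 ≈ 185.10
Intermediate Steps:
C = 175
C + √(172 - 70) = 175 + √(172 - 70) = 175 + √102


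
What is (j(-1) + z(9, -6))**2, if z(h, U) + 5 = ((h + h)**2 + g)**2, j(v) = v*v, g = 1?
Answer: 11155795641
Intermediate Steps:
j(v) = v**2
z(h, U) = -5 + (1 + 4*h**2)**2 (z(h, U) = -5 + ((h + h)**2 + 1)**2 = -5 + ((2*h)**2 + 1)**2 = -5 + (4*h**2 + 1)**2 = -5 + (1 + 4*h**2)**2)
(j(-1) + z(9, -6))**2 = ((-1)**2 + (-5 + (1 + 4*9**2)**2))**2 = (1 + (-5 + (1 + 4*81)**2))**2 = (1 + (-5 + (1 + 324)**2))**2 = (1 + (-5 + 325**2))**2 = (1 + (-5 + 105625))**2 = (1 + 105620)**2 = 105621**2 = 11155795641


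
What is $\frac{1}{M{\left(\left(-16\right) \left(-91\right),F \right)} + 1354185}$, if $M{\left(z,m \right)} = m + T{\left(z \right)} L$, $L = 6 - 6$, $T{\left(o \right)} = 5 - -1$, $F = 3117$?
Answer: $\frac{1}{1357302} \approx 7.3676 \cdot 10^{-7}$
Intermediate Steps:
$T{\left(o \right)} = 6$ ($T{\left(o \right)} = 5 + 1 = 6$)
$L = 0$
$M{\left(z,m \right)} = m$ ($M{\left(z,m \right)} = m + 6 \cdot 0 = m + 0 = m$)
$\frac{1}{M{\left(\left(-16\right) \left(-91\right),F \right)} + 1354185} = \frac{1}{3117 + 1354185} = \frac{1}{1357302}$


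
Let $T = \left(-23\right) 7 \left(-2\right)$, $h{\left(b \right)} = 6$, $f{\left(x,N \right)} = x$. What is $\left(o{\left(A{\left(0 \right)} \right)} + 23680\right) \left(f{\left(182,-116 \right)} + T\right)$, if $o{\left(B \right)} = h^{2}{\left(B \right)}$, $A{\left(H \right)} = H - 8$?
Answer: $11952864$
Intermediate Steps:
$A{\left(H \right)} = -8 + H$
$T = 322$ ($T = \left(-161\right) \left(-2\right) = 322$)
$o{\left(B \right)} = 36$ ($o{\left(B \right)} = 6^{2} = 36$)
$\left(o{\left(A{\left(0 \right)} \right)} + 23680\right) \left(f{\left(182,-116 \right)} + T\right) = \left(36 + 23680\right) \left(182 + 322\right) = 23716 \cdot 504 = 11952864$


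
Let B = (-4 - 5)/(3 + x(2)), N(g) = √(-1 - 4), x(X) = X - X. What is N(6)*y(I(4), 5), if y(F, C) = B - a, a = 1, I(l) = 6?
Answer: -4*I*√5 ≈ -8.9443*I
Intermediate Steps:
x(X) = 0
N(g) = I*√5 (N(g) = √(-5) = I*√5)
B = -3 (B = (-4 - 5)/(3 + 0) = -9/3 = -9*⅓ = -3)
y(F, C) = -4 (y(F, C) = -3 - 1*1 = -3 - 1 = -4)
N(6)*y(I(4), 5) = (I*√5)*(-4) = -4*I*√5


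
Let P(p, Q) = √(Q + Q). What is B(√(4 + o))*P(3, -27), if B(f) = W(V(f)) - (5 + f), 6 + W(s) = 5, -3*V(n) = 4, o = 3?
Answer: 3*I*√6*(-6 - √7) ≈ -63.533*I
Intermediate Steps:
V(n) = -4/3 (V(n) = -⅓*4 = -4/3)
P(p, Q) = √2*√Q (P(p, Q) = √(2*Q) = √2*√Q)
W(s) = -1 (W(s) = -6 + 5 = -1)
B(f) = -6 - f (B(f) = -1 - (5 + f) = -1 + (-5 - f) = -6 - f)
B(√(4 + o))*P(3, -27) = (-6 - √(4 + 3))*(√2*√(-27)) = (-6 - √7)*(√2*(3*I*√3)) = (-6 - √7)*(3*I*√6) = 3*I*√6*(-6 - √7)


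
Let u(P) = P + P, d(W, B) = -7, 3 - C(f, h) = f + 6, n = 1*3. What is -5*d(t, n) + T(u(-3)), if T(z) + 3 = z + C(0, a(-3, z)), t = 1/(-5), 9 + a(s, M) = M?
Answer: 23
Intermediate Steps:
a(s, M) = -9 + M
n = 3
t = -⅕ ≈ -0.20000
C(f, h) = -3 - f (C(f, h) = 3 - (f + 6) = 3 - (6 + f) = 3 + (-6 - f) = -3 - f)
u(P) = 2*P
T(z) = -6 + z (T(z) = -3 + (z + (-3 - 1*0)) = -3 + (z + (-3 + 0)) = -3 + (z - 3) = -3 + (-3 + z) = -6 + z)
-5*d(t, n) + T(u(-3)) = -5*(-7) + (-6 + 2*(-3)) = 35 + (-6 - 6) = 35 - 12 = 23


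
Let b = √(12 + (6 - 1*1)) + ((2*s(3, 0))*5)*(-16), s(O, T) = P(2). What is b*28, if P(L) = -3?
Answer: 13440 + 28*√17 ≈ 13555.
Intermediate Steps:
s(O, T) = -3
b = 480 + √17 (b = √(12 + (6 - 1*1)) + ((2*(-3))*5)*(-16) = √(12 + (6 - 1)) - 6*5*(-16) = √(12 + 5) - 30*(-16) = √17 + 480 = 480 + √17 ≈ 484.12)
b*28 = (480 + √17)*28 = 13440 + 28*√17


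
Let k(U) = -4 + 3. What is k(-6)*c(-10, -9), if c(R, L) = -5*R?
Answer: -50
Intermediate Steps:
k(U) = -1
k(-6)*c(-10, -9) = -(-5)*(-10) = -1*50 = -50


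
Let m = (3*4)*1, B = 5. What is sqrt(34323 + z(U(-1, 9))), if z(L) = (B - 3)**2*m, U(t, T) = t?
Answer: 3*sqrt(3819) ≈ 185.39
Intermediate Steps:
m = 12 (m = 12*1 = 12)
z(L) = 48 (z(L) = (5 - 3)**2*12 = 2**2*12 = 4*12 = 48)
sqrt(34323 + z(U(-1, 9))) = sqrt(34323 + 48) = sqrt(34371) = 3*sqrt(3819)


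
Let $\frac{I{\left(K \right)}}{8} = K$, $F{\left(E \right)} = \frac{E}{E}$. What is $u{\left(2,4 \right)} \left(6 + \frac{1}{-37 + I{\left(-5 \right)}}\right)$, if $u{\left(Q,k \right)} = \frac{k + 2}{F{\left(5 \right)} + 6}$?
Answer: $\frac{2766}{539} \approx 5.1317$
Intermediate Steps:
$F{\left(E \right)} = 1$
$I{\left(K \right)} = 8 K$
$u{\left(Q,k \right)} = \frac{2}{7} + \frac{k}{7}$ ($u{\left(Q,k \right)} = \frac{k + 2}{1 + 6} = \frac{2 + k}{7} = \left(2 + k\right) \frac{1}{7} = \frac{2}{7} + \frac{k}{7}$)
$u{\left(2,4 \right)} \left(6 + \frac{1}{-37 + I{\left(-5 \right)}}\right) = \left(\frac{2}{7} + \frac{1}{7} \cdot 4\right) \left(6 + \frac{1}{-37 + 8 \left(-5\right)}\right) = \left(\frac{2}{7} + \frac{4}{7}\right) \left(6 + \frac{1}{-37 - 40}\right) = \frac{6 \left(6 + \frac{1}{-77}\right)}{7} = \frac{6 \left(6 - \frac{1}{77}\right)}{7} = \frac{6}{7} \cdot \frac{461}{77} = \frac{2766}{539}$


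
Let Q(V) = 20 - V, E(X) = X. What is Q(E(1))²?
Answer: 361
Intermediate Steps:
Q(E(1))² = (20 - 1*1)² = (20 - 1)² = 19² = 361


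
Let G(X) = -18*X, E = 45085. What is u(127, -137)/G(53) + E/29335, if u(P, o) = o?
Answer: 9405997/5597118 ≈ 1.6805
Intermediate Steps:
u(127, -137)/G(53) + E/29335 = -137/((-18*53)) + 45085/29335 = -137/(-954) + 45085*(1/29335) = -137*(-1/954) + 9017/5867 = 137/954 + 9017/5867 = 9405997/5597118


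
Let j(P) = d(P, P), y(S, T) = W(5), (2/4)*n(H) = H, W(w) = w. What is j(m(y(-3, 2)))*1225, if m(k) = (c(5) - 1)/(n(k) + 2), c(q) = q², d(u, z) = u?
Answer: 2450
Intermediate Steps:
n(H) = 2*H
y(S, T) = 5
m(k) = 24/(2 + 2*k) (m(k) = (5² - 1)/(2*k + 2) = (25 - 1)/(2 + 2*k) = 24/(2 + 2*k))
j(P) = P
j(m(y(-3, 2)))*1225 = (12/(1 + 5))*1225 = (12/6)*1225 = (12*(⅙))*1225 = 2*1225 = 2450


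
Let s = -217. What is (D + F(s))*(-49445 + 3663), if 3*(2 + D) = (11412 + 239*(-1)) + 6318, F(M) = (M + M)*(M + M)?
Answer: -26670441446/3 ≈ -8.8902e+9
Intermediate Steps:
F(M) = 4*M**2 (F(M) = (2*M)*(2*M) = 4*M**2)
D = 17485/3 (D = -2 + ((11412 + 239*(-1)) + 6318)/3 = -2 + ((11412 - 239) + 6318)/3 = -2 + (11173 + 6318)/3 = -2 + (1/3)*17491 = -2 + 17491/3 = 17485/3 ≈ 5828.3)
(D + F(s))*(-49445 + 3663) = (17485/3 + 4*(-217)**2)*(-49445 + 3663) = (17485/3 + 4*47089)*(-45782) = (17485/3 + 188356)*(-45782) = (582553/3)*(-45782) = -26670441446/3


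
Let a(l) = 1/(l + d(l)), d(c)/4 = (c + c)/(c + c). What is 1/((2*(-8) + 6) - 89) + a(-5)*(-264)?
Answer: 26135/99 ≈ 263.99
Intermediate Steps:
d(c) = 4 (d(c) = 4*((c + c)/(c + c)) = 4*((2*c)/((2*c))) = 4*((2*c)*(1/(2*c))) = 4*1 = 4)
a(l) = 1/(4 + l) (a(l) = 1/(l + 4) = 1/(4 + l))
1/((2*(-8) + 6) - 89) + a(-5)*(-264) = 1/((2*(-8) + 6) - 89) - 264/(4 - 5) = 1/((-16 + 6) - 89) - 264/(-1) = 1/(-10 - 89) - 1*(-264) = 1/(-99) + 264 = -1/99 + 264 = 26135/99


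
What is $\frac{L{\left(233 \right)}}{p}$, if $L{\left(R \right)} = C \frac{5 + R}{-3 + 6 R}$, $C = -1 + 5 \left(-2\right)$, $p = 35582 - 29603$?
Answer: $- \frac{2618}{8340705} \approx -0.00031388$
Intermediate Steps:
$p = 5979$
$C = -11$ ($C = -1 - 10 = -11$)
$L{\left(R \right)} = - \frac{11 \left(5 + R\right)}{-3 + 6 R}$ ($L{\left(R \right)} = - 11 \frac{5 + R}{-3 + 6 R} = - \frac{11 \left(5 + R\right)}{-3 + 6 R}$)
$\frac{L{\left(233 \right)}}{p} = \frac{\frac{11}{3} \frac{1}{-1 + 2 \cdot 233} \left(-5 - 233\right)}{5979} = \frac{11 \left(-5 - 233\right)}{3 \left(-1 + 466\right)} \frac{1}{5979} = \frac{11}{3} \cdot \frac{1}{465} \left(-238\right) \frac{1}{5979} = \left(- \frac{2618}{1395}\right) \frac{1}{5979} = - \frac{2618}{8340705}$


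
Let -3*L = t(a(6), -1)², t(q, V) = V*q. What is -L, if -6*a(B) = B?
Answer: ⅓ ≈ 0.33333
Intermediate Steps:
a(B) = -B/6
L = -⅓ (L = -1²/3 = -(-1*(-1))²/3 = -⅓*1² = -⅓*1 = -⅓ ≈ -0.33333)
-L = -1*(-⅓) = ⅓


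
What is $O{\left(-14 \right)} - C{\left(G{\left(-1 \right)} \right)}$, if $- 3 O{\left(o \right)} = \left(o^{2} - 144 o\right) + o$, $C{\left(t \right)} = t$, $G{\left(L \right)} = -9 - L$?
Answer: $- \frac{2174}{3} \approx -724.67$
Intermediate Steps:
$O{\left(o \right)} = - \frac{o^{2}}{3} + \frac{143 o}{3}$ ($O{\left(o \right)} = - \frac{\left(o^{2} - 144 o\right) + o}{3} = - \frac{o^{2} - 143 o}{3} = - \frac{o^{2}}{3} + \frac{143 o}{3}$)
$O{\left(-14 \right)} - C{\left(G{\left(-1 \right)} \right)} = \frac{1}{3} \left(-14\right) \left(143 - -14\right) - \left(-9 - -1\right) = \frac{1}{3} \left(-14\right) \left(143 + 14\right) - \left(-9 + 1\right) = \frac{1}{3} \left(-14\right) 157 - -8 = - \frac{2198}{3} + 8 = - \frac{2174}{3}$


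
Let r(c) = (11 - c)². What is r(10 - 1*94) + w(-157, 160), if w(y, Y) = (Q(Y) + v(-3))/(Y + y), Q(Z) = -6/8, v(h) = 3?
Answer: 36103/4 ≈ 9025.8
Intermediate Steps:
Q(Z) = -¾ (Q(Z) = -6*⅛ = -¾)
w(y, Y) = 9/(4*(Y + y)) (w(y, Y) = (-¾ + 3)/(Y + y) = 9/(4*(Y + y)))
r(10 - 1*94) + w(-157, 160) = (-11 + (10 - 1*94))² + 9/(4*(160 - 157)) = (-11 + (10 - 94))² + (9/4)/3 = (-11 - 84)² + (9/4)*(⅓) = (-95)² + ¾ = 9025 + ¾ = 36103/4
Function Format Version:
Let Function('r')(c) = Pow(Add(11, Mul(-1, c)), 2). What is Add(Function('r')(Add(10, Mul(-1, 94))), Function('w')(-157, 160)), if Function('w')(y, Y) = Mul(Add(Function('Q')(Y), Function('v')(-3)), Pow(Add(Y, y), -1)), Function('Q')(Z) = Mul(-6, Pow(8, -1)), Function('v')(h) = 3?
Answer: Rational(36103, 4) ≈ 9025.8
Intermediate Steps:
Function('Q')(Z) = Rational(-3, 4) (Function('Q')(Z) = Mul(-6, Rational(1, 8)) = Rational(-3, 4))
Function('w')(y, Y) = Mul(Rational(9, 4), Pow(Add(Y, y), -1)) (Function('w')(y, Y) = Mul(Add(Rational(-3, 4), 3), Pow(Add(Y, y), -1)) = Mul(Rational(9, 4), Pow(Add(Y, y), -1)))
Add(Function('r')(Add(10, Mul(-1, 94))), Function('w')(-157, 160)) = Add(Pow(Add(-11, Add(10, Mul(-1, 94))), 2), Mul(Rational(9, 4), Pow(Add(160, -157), -1))) = Add(Pow(Add(-11, Add(10, -94)), 2), Mul(Rational(9, 4), Pow(3, -1))) = Add(Pow(Add(-11, -84), 2), Mul(Rational(9, 4), Rational(1, 3))) = Add(Pow(-95, 2), Rational(3, 4)) = Add(9025, Rational(3, 4)) = Rational(36103, 4)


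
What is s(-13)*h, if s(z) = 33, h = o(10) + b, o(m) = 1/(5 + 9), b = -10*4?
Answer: -18447/14 ≈ -1317.6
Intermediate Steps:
b = -40
o(m) = 1/14
h = -559/14 (h = 1/14 - 40 = -559/14 ≈ -39.929)
s(-13)*h = 33*(-559/14) = -18447/14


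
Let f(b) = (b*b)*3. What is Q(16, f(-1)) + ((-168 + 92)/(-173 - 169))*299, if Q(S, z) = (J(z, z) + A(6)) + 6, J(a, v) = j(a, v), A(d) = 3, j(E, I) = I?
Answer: 706/9 ≈ 78.444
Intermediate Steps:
J(a, v) = v
f(b) = 3*b² (f(b) = b²*3 = 3*b²)
Q(S, z) = 9 + z (Q(S, z) = (z + 3) + 6 = (3 + z) + 6 = 9 + z)
Q(16, f(-1)) + ((-168 + 92)/(-173 - 169))*299 = (9 + 3*(-1)²) + ((-168 + 92)/(-173 - 169))*299 = (9 + 3*1) - 76/(-342)*299 = (9 + 3) - 76*(-1/342)*299 = 12 + (2/9)*299 = 12 + 598/9 = 706/9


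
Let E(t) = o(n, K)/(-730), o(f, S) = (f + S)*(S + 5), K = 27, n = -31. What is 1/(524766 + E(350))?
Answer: 365/191539654 ≈ 1.9056e-6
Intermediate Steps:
o(f, S) = (5 + S)*(S + f) (o(f, S) = (S + f)*(5 + S) = (5 + S)*(S + f))
E(t) = 64/365 (E(t) = (27² + 5*27 + 5*(-31) + 27*(-31))/(-730) = (729 + 135 - 155 - 837)*(-1/730) = -128*(-1/730) = 64/365)
1/(524766 + E(350)) = 1/(524766 + 64/365) = 1/(191539654/365) = 365/191539654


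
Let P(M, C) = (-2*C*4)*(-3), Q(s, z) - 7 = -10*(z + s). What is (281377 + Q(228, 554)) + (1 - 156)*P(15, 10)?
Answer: 236364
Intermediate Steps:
Q(s, z) = 7 - 10*s - 10*z (Q(s, z) = 7 - 10*(z + s) = 7 - 10*(s + z) = 7 + (-10*s - 10*z) = 7 - 10*s - 10*z)
P(M, C) = 24*C (P(M, C) = -8*C*(-3) = 24*C)
(281377 + Q(228, 554)) + (1 - 156)*P(15, 10) = (281377 + (7 - 10*228 - 10*554)) + (1 - 156)*(24*10) = (281377 + (7 - 2280 - 5540)) - 155*240 = (281377 - 7813) - 37200 = 273564 - 37200 = 236364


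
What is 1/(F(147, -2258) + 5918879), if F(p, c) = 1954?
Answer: 1/5920833 ≈ 1.6890e-7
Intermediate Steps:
1/(F(147, -2258) + 5918879) = 1/(1954 + 5918879) = 1/5920833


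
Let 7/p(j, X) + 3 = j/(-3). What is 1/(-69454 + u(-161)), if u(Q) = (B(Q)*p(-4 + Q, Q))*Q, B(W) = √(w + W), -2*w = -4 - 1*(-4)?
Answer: -26829088/1863416690919 + 1196*I*√161/266202384417 ≈ -1.4398e-5 + 5.7008e-8*I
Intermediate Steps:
w = 0 (w = -(-4 - 1*(-4))/2 = -(-4 + 4)/2 = -½*0 = 0)
p(j, X) = 7/(-3 - j/3) (p(j, X) = 7/(-3 + j/(-3)) = 7/(-3 + j*(-⅓)) = 7/(-3 - j/3))
B(W) = √W (B(W) = √(0 + W) = √W)
u(Q) = -21*Q^(3/2)/(5 + Q) (u(Q) = (√Q*(-21/(9 + (-4 + Q))))*Q = (√Q*(-21/(5 + Q)))*Q = (-21*√Q/(5 + Q))*Q = -21*Q^(3/2)/(5 + Q))
1/(-69454 + u(-161)) = 1/(-69454 - 21*(-161)^(3/2)/(5 - 161)) = 1/(-69454 - 21*(-161*I*√161)/(-156)) = 1/(-69454 - 21*(-161*I*√161)*(-1/156)) = 1/(-69454 - 1127*I*√161/52)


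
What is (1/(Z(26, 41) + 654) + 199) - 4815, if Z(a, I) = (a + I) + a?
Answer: -3448151/747 ≈ -4616.0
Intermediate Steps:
Z(a, I) = I + 2*a (Z(a, I) = (I + a) + a = I + 2*a)
(1/(Z(26, 41) + 654) + 199) - 4815 = (1/((41 + 2*26) + 654) + 199) - 4815 = (1/((41 + 52) + 654) + 199) - 4815 = (1/(93 + 654) + 199) - 4815 = (1/747 + 199) - 4815 = 148654/747 - 4815 = -3448151/747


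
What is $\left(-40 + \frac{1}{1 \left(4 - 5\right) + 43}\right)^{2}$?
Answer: $\frac{2819041}{1764} \approx 1598.1$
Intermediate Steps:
$\left(-40 + \frac{1}{1 \left(4 - 5\right) + 43}\right)^{2} = \left(-40 + \frac{1}{1 \left(-1\right) + 43}\right)^{2} = \left(-40 + \frac{1}{-1 + 43}\right)^{2} = \left(-40 + \frac{1}{42}\right)^{2} = \left(- \frac{1679}{42}\right)^{2} = \frac{2819041}{1764}$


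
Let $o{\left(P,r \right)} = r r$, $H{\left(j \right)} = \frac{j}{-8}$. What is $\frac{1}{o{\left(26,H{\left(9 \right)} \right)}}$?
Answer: $\frac{64}{81} \approx 0.79012$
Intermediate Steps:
$H{\left(j \right)} = - \frac{j}{8}$ ($H{\left(j \right)} = j \left(- \frac{1}{8}\right) = - \frac{j}{8}$)
$o{\left(P,r \right)} = r^{2}$
$\frac{1}{o{\left(26,H{\left(9 \right)} \right)}} = \frac{1}{\left(\left(- \frac{1}{8}\right) 9\right)^{2}} = \frac{1}{\left(- \frac{9}{8}\right)^{2}} = \frac{1}{\frac{81}{64}} = \frac{64}{81}$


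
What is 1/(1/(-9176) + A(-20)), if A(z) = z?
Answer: -9176/183521 ≈ -0.050000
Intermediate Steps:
1/(1/(-9176) + A(-20)) = 1/(1/(-9176) - 20) = 1/(-1/9176 - 20) = 1/(-183521/9176) = -9176/183521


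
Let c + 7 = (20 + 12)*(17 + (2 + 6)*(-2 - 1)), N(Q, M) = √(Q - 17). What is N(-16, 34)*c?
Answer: -231*I*√33 ≈ -1327.0*I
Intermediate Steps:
N(Q, M) = √(-17 + Q)
c = -231 (c = -7 + (20 + 12)*(17 + (2 + 6)*(-2 - 1)) = -7 + 32*(17 + 8*(-3)) = -7 + 32*(17 - 24) = -7 + 32*(-7) = -7 - 224 = -231)
N(-16, 34)*c = √(-17 - 16)*(-231) = √(-33)*(-231) = (I*√33)*(-231) = -231*I*√33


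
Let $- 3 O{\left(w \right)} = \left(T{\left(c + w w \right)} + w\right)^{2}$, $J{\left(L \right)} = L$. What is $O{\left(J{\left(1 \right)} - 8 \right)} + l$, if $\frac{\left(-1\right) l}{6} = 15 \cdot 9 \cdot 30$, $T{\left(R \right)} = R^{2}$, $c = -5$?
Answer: $-1264647$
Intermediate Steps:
$l = -24300$ ($l = - 6 \cdot 15 \cdot 9 \cdot 30 = - 6 \cdot 135 \cdot 30 = \left(-6\right) 4050 = -24300$)
$O{\left(w \right)} = - \frac{\left(w + \left(-5 + w^{2}\right)^{2}\right)^{2}}{3}$ ($O{\left(w \right)} = - \frac{\left(\left(-5 + w w\right)^{2} + w\right)^{2}}{3} = - \frac{\left(\left(-5 + w^{2}\right)^{2} + w\right)^{2}}{3} = - \frac{\left(w + \left(-5 + w^{2}\right)^{2}\right)^{2}}{3}$)
$O{\left(J{\left(1 \right)} - 8 \right)} + l = - \frac{\left(\left(1 - 8\right) + \left(-5 + \left(1 - 8\right)^{2}\right)^{2}\right)^{2}}{3} - 24300 = - \frac{\left(-7 + \left(-5 + \left(-7\right)^{2}\right)^{2}\right)^{2}}{3} - 24300 = - \frac{\left(-7 + \left(-5 + 49\right)^{2}\right)^{2}}{3} - 24300 = - \frac{\left(-7 + 44^{2}\right)^{2}}{3} - 24300 = - \frac{\left(-7 + 1936\right)^{2}}{3} - 24300 = - \frac{1929^{2}}{3} - 24300 = \left(- \frac{1}{3}\right) 3721041 - 24300 = -1240347 - 24300 = -1264647$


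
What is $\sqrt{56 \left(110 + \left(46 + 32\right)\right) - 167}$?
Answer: $\sqrt{10361} \approx 101.79$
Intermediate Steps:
$\sqrt{56 \left(110 + \left(46 + 32\right)\right) - 167} = \sqrt{56 \left(110 + 78\right) - 167} = \sqrt{56 \cdot 188 - 167} = \sqrt{10528 - 167} = \sqrt{10361}$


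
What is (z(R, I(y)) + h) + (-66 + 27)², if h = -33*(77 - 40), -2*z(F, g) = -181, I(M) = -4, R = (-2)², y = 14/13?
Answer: 781/2 ≈ 390.50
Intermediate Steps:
y = 14/13 (y = 14*(1/13) = 14/13 ≈ 1.0769)
R = 4
z(F, g) = 181/2 (z(F, g) = -½*(-181) = 181/2)
h = -1221 (h = -33*37 = -1221)
(z(R, I(y)) + h) + (-66 + 27)² = (181/2 - 1221) + (-66 + 27)² = -2261/2 + (-39)² = -2261/2 + 1521 = 781/2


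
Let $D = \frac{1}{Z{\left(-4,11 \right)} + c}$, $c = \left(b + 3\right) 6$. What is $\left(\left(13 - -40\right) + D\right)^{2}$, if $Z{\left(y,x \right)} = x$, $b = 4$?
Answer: $\frac{7896100}{2809} \approx 2811.0$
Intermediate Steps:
$c = 42$ ($c = \left(4 + 3\right) 6 = 7 \cdot 6 = 42$)
$D = \frac{1}{53}$ ($D = \frac{1}{11 + 42} = \frac{1}{53} \approx 0.018868$)
$\left(\left(13 - -40\right) + D\right)^{2} = \left(\left(13 - -40\right) + \frac{1}{53}\right)^{2} = \left(\left(13 + 40\right) + \frac{1}{53}\right)^{2} = \left(53 + \frac{1}{53}\right)^{2} = \left(\frac{2810}{53}\right)^{2} = \frac{7896100}{2809}$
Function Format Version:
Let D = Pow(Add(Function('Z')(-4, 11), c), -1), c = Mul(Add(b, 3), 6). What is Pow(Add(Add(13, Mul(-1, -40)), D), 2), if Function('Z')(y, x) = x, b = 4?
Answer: Rational(7896100, 2809) ≈ 2811.0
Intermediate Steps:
c = 42 (c = Mul(Add(4, 3), 6) = Mul(7, 6) = 42)
D = Rational(1, 53) (D = Pow(Add(11, 42), -1) = Pow(53, -1) = Rational(1, 53) ≈ 0.018868)
Pow(Add(Add(13, Mul(-1, -40)), D), 2) = Pow(Add(Add(13, Mul(-1, -40)), Rational(1, 53)), 2) = Pow(Add(Add(13, 40), Rational(1, 53)), 2) = Pow(Add(53, Rational(1, 53)), 2) = Pow(Rational(2810, 53), 2) = Rational(7896100, 2809)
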